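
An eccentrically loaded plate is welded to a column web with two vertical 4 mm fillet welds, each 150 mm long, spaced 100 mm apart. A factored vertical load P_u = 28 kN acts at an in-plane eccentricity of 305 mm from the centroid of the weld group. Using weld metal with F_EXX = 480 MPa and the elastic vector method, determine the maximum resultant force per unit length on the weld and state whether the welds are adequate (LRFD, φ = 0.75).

Total weld length L_w = 300 mm. Treat welds as unit-width lines.
Polar moment about centroid: J = 2[d³/12 + d(b/2)²] = 2[150³/12 + 150×50²] = 1312000 mm³.
Direct shear f_v = P/L_w = 28×10³ / 300 = 93.33 N/mm (vertical).
Torsion M = P·e = 28×10³ × 305 = 8540000 N·mm.
Critical point at (x, y) = (50, 75) from centroid. f_tx = M·y/J = 488 N/mm; f_ty = M·x/J = 325.3 N/mm.
Resultant f_max = √[f_tx² + (f_v + f_ty)²] = √[488² + (93.33 + 325.3)²] = 643 N/mm.
Capacity per unit length: φr_n = 0.75 × 0.6 × 480 × (0.707 × 4) = 610.8 N/mm.
643 > 610.8 → NOT adequate.

f_max ≈ 643 N/mm; NOT adequate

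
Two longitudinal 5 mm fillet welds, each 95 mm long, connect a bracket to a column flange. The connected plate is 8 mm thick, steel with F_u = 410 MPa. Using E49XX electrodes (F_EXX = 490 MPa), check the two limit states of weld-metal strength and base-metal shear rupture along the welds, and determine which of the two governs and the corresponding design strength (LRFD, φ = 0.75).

φR_n ≈ 148 kN (weld metal governs)

t_e = 0.707 × 5 = 3.535 mm; L = 190 mm.
Weld metal: φR_n = 0.75 × 0.6 × 490 × 3.535 × 190 × 10⁻³ = 148.1 kN.
Base metal (shear rupture): φR_n = 0.75 × 0.6 × 410 × 8 × 190 × 10⁻³ = 280.4 kN.
Governing: weld metal.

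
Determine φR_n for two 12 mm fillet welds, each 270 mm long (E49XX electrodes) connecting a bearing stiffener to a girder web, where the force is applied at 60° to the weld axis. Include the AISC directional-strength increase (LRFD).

E49XX → F_EXX = 490 MPa.
t_e = 0.707 × 12 = 8.484 mm; A_we = 8.484 × 540 = 4581 mm².
Directional factor: 1.0 + 0.5 sin^1.5(60°) = 1.403.
F_nw = 0.6 × 490 × 1.403 = 412.5 MPa.
φR_n = 0.75 × 412.5 × 4581 × 10⁻³ = 1417 kN.

φR_n ≈ 1420 kN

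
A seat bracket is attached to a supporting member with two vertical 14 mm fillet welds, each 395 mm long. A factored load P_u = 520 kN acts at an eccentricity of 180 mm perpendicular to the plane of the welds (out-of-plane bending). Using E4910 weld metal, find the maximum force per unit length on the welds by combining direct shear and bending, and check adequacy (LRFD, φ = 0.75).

f_max ≈ 1920 N/mm; adequate

E49XX → F_EXX = 490 MPa.
L_w = 2 × 395 = 790 mm; section modulus (unit throat) S = 2 × L²/6 = 52010 mm².
Direct shear f_v = P/L_w = 520×10³/790 = 658.2 N/mm.
Moment M = P × e = 520×10³ × 180 = 93600000 N·mm; bending f_b = M/S = 1800 N/mm.
f_max = √(f_v² + f_b²) = √(658.2² + 1800²) = 1916 N/mm.
φr_n = 0.75 × 0.6 × 490 × (0.707 × 14) = 2183 N/mm → adequate.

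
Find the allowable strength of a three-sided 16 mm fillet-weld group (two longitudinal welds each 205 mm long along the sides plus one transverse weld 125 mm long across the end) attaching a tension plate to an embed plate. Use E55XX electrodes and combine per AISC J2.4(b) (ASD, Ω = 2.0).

R_n/Ω ≈ 1000 kN

E55XX → F_EXX = 550 MPa.
t_e = 0.707 × 16 = 11.31 mm.
R_nwl = 0.6 × 550 × 11.31 × 410 × 10⁻³ = 1531 kN (longitudinal, 2 welds).
R_nwt = 0.6 × 550 × 11.31 × 125 × 10⁻³ = 466.6 kN (transverse, base value).
(i) R_nwl + R_nwt = 1997 kN; (ii) 0.85 R_nwl + 1.5 R_nwt = 2001 kN.
R_n = max = 2001 kN [governs: (ii)]; R_n/Ω = 1000 kN.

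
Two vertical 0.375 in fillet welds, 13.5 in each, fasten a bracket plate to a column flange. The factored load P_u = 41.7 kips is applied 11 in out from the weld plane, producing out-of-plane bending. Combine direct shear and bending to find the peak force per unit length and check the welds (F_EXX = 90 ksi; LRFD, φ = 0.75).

f_max ≈ 7.71 kip/in; adequate

L_w = 2 × 13.5 = 27 in; section modulus (unit throat) S = 2 × L²/6 = 60.75 in².
Direct shear f_v = P/L_w = 41.7/27 = 1.544 kip/in.
Moment M = P × e = 41.7 × 11 = 458.7 kip·in; bending f_b = M/S = 7.551 kip/in.
f_max = √(f_v² + f_b²) = √(1.544² + 7.551²) = 7.707 kip/in.
φr_n = 0.75 × 0.6 × 90 × (0.707 × 0.375) = 10.74 kip/in → adequate.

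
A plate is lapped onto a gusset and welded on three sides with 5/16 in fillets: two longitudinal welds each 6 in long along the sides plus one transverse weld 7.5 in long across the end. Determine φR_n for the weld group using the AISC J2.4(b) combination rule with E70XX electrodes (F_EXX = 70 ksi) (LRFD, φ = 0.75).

φR_n ≈ 149 kips

t_e = 0.707 × 0.3125 = 0.2209 in.
R_nwl = 0.6 × 70 × 0.2209 × 12 = 111.4 kips (longitudinal, 2 welds).
R_nwt = 0.6 × 70 × 0.2209 × 7.5 = 69.6 kips (transverse, base value).
(i) R_nwl + R_nwt = 180.9 kips; (ii) 0.85 R_nwl + 1.5 R_nwt = 199 kips.
R_n = max = 199 kips [governs: (ii)]; φR_n = 149.3 kips.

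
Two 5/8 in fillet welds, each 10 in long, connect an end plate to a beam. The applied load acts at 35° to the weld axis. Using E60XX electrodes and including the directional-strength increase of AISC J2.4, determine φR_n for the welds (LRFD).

E60XX → F_EXX = 60 ksi.
t_e = 0.707 × 0.625 = 0.4419 in; A_we = 0.4419 × 20 = 8.837 in².
Directional factor: 1.0 + 0.5 sin^1.5(35°) = 1.217.
F_nw = 0.6 × 60 × 1.217 = 43.82 ksi.
φR_n = 0.75 × 43.82 × 8.837 = 290.4 kips.

φR_n ≈ 290 kips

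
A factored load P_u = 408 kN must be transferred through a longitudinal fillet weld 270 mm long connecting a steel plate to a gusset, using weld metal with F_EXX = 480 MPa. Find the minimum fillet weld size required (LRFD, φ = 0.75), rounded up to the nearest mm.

w = 10 mm

Total weld length L = 270 mm.
Required throat t_e = P_u / (φ × 0.6 F_EXX × L) = 408 / (0.75 × 0.6 × 480 × 270 × 10⁻³) = 6.996 mm.
Required leg w = t_e / 0.707 = 9.895 mm → use 10 mm.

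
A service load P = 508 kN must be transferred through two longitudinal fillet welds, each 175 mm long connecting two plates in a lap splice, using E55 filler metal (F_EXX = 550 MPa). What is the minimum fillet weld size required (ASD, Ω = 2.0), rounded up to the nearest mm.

w = 13 mm

Total weld length L = 350 mm.
Required throat t_e = P × Ω / (0.6 F_EXX × L) = 508 × 2.0 / (0.6 × 550 × 350 × 10⁻³) = 8.797 mm.
Required leg w = t_e / 0.707 = 12.44 mm → use 13 mm.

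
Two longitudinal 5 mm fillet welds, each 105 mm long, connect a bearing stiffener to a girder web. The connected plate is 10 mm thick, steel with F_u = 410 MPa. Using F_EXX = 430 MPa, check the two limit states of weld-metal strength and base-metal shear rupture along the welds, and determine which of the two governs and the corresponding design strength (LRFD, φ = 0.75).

t_e = 0.707 × 5 = 3.535 mm; L = 210 mm.
Weld metal: φR_n = 0.75 × 0.6 × 430 × 3.535 × 210 × 10⁻³ = 143.6 kN.
Base metal (shear rupture): φR_n = 0.75 × 0.6 × 410 × 10 × 210 × 10⁻³ = 387.5 kN.
Governing: weld metal.

φR_n ≈ 144 kN (weld metal governs)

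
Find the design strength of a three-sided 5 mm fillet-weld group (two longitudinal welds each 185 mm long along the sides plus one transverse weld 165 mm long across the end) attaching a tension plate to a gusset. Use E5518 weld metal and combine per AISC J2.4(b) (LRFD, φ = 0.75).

φR_n ≈ 492 kN

E55XX → F_EXX = 550 MPa.
t_e = 0.707 × 5 = 3.535 mm.
R_nwl = 0.6 × 550 × 3.535 × 370 × 10⁻³ = 431.6 kN (longitudinal, 2 welds).
R_nwt = 0.6 × 550 × 3.535 × 165 × 10⁻³ = 192.5 kN (transverse, base value).
(i) R_nwl + R_nwt = 624.1 kN; (ii) 0.85 R_nwl + 1.5 R_nwt = 655.6 kN.
R_n = max = 655.6 kN [governs: (ii)]; φR_n = 491.7 kN.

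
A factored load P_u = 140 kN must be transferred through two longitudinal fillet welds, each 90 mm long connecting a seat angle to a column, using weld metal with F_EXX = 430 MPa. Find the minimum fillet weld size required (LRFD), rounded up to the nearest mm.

Total weld length L = 180 mm.
Required throat t_e = P_u / (φ × 0.6 F_EXX × L) = 140 / (0.75 × 0.6 × 430 × 180 × 10⁻³) = 4.02 mm.
Required leg w = t_e / 0.707 = 5.685 mm → use 6 mm.

w = 6 mm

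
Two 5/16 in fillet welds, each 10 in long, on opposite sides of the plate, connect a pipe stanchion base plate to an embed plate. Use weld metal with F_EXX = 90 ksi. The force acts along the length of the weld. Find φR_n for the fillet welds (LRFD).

Effective throat t_e = 0.707 × 0.3125 = 0.2209 in.
Total length L = 20 in; A_we = 0.2209 × 20 = 4.419 in².
F_nw = 0.6 F_EXX = 0.6 × 90 = 54 ksi.
φR_n = 0.75 × 54 × 4.419 = 179 kip.

φR_n ≈ 179 kip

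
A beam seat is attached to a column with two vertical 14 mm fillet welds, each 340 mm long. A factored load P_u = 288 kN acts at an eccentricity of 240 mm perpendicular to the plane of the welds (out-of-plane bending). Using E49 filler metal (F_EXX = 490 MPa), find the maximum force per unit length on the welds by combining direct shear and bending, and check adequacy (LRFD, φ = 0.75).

L_w = 2 × 340 = 680 mm; section modulus (unit throat) S = 2 × L²/6 = 38530 mm².
Direct shear f_v = P/L_w = 288×10³/680 = 423.5 N/mm.
Moment M = P × e = 288×10³ × 240 = 69120000 N·mm; bending f_b = M/S = 1794 N/mm.
f_max = √(f_v² + f_b²) = √(423.5² + 1794²) = 1843 N/mm.
φr_n = 0.75 × 0.6 × 490 × (0.707 × 14) = 2183 N/mm → adequate.

f_max ≈ 1840 N/mm; adequate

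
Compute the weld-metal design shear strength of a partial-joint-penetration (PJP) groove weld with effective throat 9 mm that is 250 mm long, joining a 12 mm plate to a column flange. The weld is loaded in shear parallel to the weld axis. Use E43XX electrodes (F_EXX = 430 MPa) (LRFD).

Effective throat (given) t_e = 9 mm.
A_we = 9 × 250 = 2250 mm².
F_nw = 0.6 F_EXX = 258 MPa.
φR_n = 0.75 × 258 × 2250 × 10⁻³ = 435.4 kN.

φR_n ≈ 435 kN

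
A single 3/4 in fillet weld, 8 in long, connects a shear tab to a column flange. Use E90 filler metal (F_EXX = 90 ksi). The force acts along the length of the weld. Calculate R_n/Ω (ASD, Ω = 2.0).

R_n/Ω ≈ 115 kips

Effective throat t_e = 0.707 × 0.75 = 0.5302 in.
Total length L = 8 in; A_we = 0.5302 × 8 = 4.242 in².
F_nw = 0.6 F_EXX = 0.6 × 90 = 54 ksi.
R_n = 54 × 4.242 = 229.1 kips; R_n/Ω = 229.1/2.0 = 114.5 kips.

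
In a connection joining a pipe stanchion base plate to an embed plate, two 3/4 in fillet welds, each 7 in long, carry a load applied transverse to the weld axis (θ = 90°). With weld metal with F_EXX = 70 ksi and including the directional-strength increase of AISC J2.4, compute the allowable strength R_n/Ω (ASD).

R_n/Ω ≈ 234 kips

t_e = 0.707 × 0.75 = 0.5302 in; A_we = 0.5302 × 14 = 7.423 in².
Directional factor: 1.0 + 0.5 sin^1.5(90°) = 1.5.
F_nw = 0.6 × 70 × 1.5 = 63 ksi.
R_n/Ω = (63 × 7.423) / 2.0 = 233.8 kips.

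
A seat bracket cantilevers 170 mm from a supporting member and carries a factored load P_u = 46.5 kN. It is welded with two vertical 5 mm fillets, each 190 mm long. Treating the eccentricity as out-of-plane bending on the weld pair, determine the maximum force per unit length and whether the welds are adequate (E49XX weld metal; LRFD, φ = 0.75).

f_max ≈ 668 N/mm; adequate

E49XX → F_EXX = 490 MPa.
L_w = 2 × 190 = 380 mm; section modulus (unit throat) S = 2 × L²/6 = 12030 mm².
Direct shear f_v = P/L_w = 46.5×10³/380 = 122.4 N/mm.
Moment M = P × e = 46.5×10³ × 170 = 7905000 N·mm; bending f_b = M/S = 656.9 N/mm.
f_max = √(f_v² + f_b²) = √(122.4² + 656.9²) = 668.2 N/mm.
φr_n = 0.75 × 0.6 × 490 × (0.707 × 5) = 779.5 N/mm → adequate.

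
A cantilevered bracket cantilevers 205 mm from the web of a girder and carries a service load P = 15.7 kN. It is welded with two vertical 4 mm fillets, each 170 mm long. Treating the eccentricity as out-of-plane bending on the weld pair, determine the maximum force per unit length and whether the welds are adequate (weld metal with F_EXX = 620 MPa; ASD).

L_w = 2 × 170 = 340 mm; section modulus (unit throat) S = 2 × L²/6 = 9633 mm².
Direct shear f_v = P/L_w = 15.7×10³/340 = 46.18 N/mm.
Moment M = P × e = 15.7×10³ × 205 = 3218500 N·mm; bending f_b = M/S = 334.1 N/mm.
f_max = √(f_v² + f_b²) = √(46.18² + 334.1²) = 337.3 N/mm.
r_n/Ω = (1/2.0) × 0.6 × 620 × (0.707 × 4) = 526 N/mm → adequate.

f_max ≈ 337 N/mm; adequate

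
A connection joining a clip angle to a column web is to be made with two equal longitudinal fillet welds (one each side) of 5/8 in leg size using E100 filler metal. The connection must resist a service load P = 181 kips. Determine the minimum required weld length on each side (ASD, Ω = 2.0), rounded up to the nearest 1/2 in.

L = 7 in on each side

E100XX → F_EXX = 100 ksi.
Throat t_e = 0.707 × 0.625 = 0.4419 in.
r_n/Ω = (0.6 × 100 × 0.4419) / 2.0 = 13.26 kip/in.
L_req = P / (r_n/Ω) = 181 / 13.26 = 13.65 in total.
Per side: 13.65 / 2 = 6.827 in.
Round up → use L = 7 in on each side.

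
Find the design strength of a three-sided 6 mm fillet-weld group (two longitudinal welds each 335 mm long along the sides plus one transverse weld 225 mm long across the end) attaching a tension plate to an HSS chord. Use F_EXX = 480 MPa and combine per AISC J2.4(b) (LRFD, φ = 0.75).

φR_n ≈ 831 kN

t_e = 0.707 × 6 = 4.242 mm.
R_nwl = 0.6 × 480 × 4.242 × 670 × 10⁻³ = 818.5 kN (longitudinal, 2 welds).
R_nwt = 0.6 × 480 × 4.242 × 225 × 10⁻³ = 274.9 kN (transverse, base value).
(i) R_nwl + R_nwt = 1093 kN; (ii) 0.85 R_nwl + 1.5 R_nwt = 1108 kN.
R_n = max = 1108 kN [governs: (ii)]; φR_n = 831.1 kN.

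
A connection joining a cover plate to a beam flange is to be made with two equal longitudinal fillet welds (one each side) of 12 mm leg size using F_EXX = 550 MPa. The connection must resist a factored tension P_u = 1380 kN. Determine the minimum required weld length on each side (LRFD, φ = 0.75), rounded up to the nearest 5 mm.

Throat t_e = 0.707 × 12 = 8.484 mm.
φr_n = 0.75 × 0.6 × 550 × 8.484 × 10⁻³ = 2.1 kN/mm.
L_req = P_u / φr_n = 1380 / 2.1 = 657.2 mm total.
Per side: 657.2 / 2 = 328.6 mm.
Round up → use L = 330 mm on each side.

L = 330 mm on each side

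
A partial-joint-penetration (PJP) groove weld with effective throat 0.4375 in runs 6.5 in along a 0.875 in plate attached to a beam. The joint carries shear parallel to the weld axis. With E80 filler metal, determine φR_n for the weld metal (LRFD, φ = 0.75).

φR_n ≈ 102 kips

E80XX → F_EXX = 80 ksi.
Effective throat (given) t_e = 0.4375 in.
A_we = 0.4375 × 6.5 = 2.844 in².
F_nw = 0.6 F_EXX = 48 ksi.
φR_n = 0.75 × 48 × 2.844 = 102.4 kips.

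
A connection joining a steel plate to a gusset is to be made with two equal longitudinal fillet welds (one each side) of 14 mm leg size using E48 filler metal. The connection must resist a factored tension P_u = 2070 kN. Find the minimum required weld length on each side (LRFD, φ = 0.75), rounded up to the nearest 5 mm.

E48XX → F_EXX = 480 MPa.
Throat t_e = 0.707 × 14 = 9.898 mm.
φr_n = 0.75 × 0.6 × 480 × 9.898 × 10⁻³ = 2.138 kN/mm.
L_req = P_u / φr_n = 2070 / 2.138 = 968.2 mm total.
Per side: 968.2 / 2 = 484.1 mm.
Round up → use L = 485 mm on each side.

L = 485 mm on each side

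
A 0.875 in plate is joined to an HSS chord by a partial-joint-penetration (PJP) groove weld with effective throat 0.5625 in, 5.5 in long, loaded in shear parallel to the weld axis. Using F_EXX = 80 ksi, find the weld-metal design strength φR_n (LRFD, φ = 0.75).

Effective throat (given) t_e = 0.5625 in.
A_we = 0.5625 × 5.5 = 3.094 in².
F_nw = 0.6 F_EXX = 48 ksi.
φR_n = 0.75 × 48 × 3.094 = 111.4 kips.

φR_n ≈ 111 kips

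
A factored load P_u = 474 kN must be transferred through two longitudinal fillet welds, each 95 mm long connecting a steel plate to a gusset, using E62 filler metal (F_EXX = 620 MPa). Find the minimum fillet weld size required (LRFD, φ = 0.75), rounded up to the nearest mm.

w = 13 mm

Total weld length L = 190 mm.
Required throat t_e = P_u / (φ × 0.6 F_EXX × L) = 474 / (0.75 × 0.6 × 620 × 190 × 10⁻³) = 8.942 mm.
Required leg w = t_e / 0.707 = 12.65 mm → use 13 mm.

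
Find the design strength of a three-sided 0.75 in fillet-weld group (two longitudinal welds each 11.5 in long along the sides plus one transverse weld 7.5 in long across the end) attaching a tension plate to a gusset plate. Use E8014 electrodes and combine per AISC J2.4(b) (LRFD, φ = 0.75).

E80XX → F_EXX = 80 ksi.
t_e = 0.707 × 0.75 = 0.5302 in.
R_nwl = 0.6 × 80 × 0.5302 × 23 = 585.4 kips (longitudinal, 2 welds).
R_nwt = 0.6 × 80 × 0.5302 × 7.5 = 190.9 kips (transverse, base value).
(i) R_nwl + R_nwt = 776.3 kips; (ii) 0.85 R_nwl + 1.5 R_nwt = 783.9 kips.
R_n = max = 783.9 kips [governs: (ii)]; φR_n = 587.9 kips.

φR_n ≈ 588 kips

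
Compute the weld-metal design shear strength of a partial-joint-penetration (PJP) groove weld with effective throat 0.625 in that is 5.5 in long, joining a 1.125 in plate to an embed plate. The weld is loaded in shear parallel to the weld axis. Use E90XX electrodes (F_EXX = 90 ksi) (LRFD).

φR_n ≈ 139 kip

Effective throat (given) t_e = 0.625 in.
A_we = 0.625 × 5.5 = 3.438 in².
F_nw = 0.6 F_EXX = 54 ksi.
φR_n = 0.75 × 54 × 3.438 = 139.2 kip.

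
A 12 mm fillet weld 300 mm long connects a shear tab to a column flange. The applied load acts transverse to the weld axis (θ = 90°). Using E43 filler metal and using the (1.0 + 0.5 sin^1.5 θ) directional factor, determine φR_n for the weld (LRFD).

E43XX → F_EXX = 430 MPa.
t_e = 0.707 × 12 = 8.484 mm; A_we = 8.484 × 300 = 2545 mm².
Directional factor: 1.0 + 0.5 sin^1.5(90°) = 1.5.
F_nw = 0.6 × 430 × 1.5 = 387 MPa.
φR_n = 0.75 × 387 × 2545 × 10⁻³ = 738.7 kN.

φR_n ≈ 739 kN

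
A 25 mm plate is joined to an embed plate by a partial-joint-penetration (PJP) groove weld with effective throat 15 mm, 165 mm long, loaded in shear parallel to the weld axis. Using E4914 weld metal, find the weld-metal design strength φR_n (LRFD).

φR_n ≈ 546 kN

E49XX → F_EXX = 490 MPa.
Effective throat (given) t_e = 15 mm.
A_we = 15 × 165 = 2475 mm².
F_nw = 0.6 F_EXX = 294 MPa.
φR_n = 0.75 × 294 × 2475 × 10⁻³ = 545.7 kN.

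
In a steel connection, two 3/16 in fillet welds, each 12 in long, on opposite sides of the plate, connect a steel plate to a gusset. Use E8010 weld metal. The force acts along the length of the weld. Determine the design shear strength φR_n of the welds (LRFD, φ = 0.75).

φR_n ≈ 115 kip

E80XX → F_EXX = 80 ksi.
Effective throat t_e = 0.707 × 0.1875 = 0.1326 in.
Total length L = 24 in; A_we = 0.1326 × 24 = 3.181 in².
F_nw = 0.6 F_EXX = 0.6 × 80 = 48 ksi.
φR_n = 0.75 × 48 × 3.181 = 114.5 kip.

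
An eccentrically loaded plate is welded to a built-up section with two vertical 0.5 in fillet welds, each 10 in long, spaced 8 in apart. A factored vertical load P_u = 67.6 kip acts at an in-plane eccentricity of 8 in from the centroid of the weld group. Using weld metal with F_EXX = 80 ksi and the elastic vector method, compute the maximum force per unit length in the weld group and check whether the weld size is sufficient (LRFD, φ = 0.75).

Total weld length L_w = 20 in. Treat welds as unit-width lines.
Polar moment about centroid: J = 2[d³/12 + d(b/2)²] = 2[10³/12 + 10×4²] = 486.7 in³.
Direct shear f_v = P/L_w = 67.6 / 20 = 3.38 kip/in (vertical).
Torsion M = P·e = 67.6 × 8 = 540.8 kip·in.
Critical point at (x, y) = (4, 5) from centroid. f_tx = M·y/J = 5.556 kip/in; f_ty = M·x/J = 4.445 kip/in.
Resultant f_max = √[f_tx² + (f_v + f_ty)²] = √[5.556² + (3.38 + 4.445)²] = 9.597 kip/in.
Capacity per unit length: φr_n = 0.75 × 0.6 × 80 × (0.707 × 0.5) = 12.73 kip/in.
9.597 ≤ 12.73 → adequate.

f_max ≈ 9.6 kip/in; adequate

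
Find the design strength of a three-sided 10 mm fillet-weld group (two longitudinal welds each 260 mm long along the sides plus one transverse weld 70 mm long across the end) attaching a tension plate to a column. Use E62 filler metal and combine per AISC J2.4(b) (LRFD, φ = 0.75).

E62XX → F_EXX = 620 MPa.
t_e = 0.707 × 10 = 7.07 mm.
R_nwl = 0.6 × 620 × 7.07 × 520 × 10⁻³ = 1368 kN (longitudinal, 2 welds).
R_nwt = 0.6 × 620 × 7.07 × 70 × 10⁻³ = 184.1 kN (transverse, base value).
(i) R_nwl + R_nwt = 1552 kN; (ii) 0.85 R_nwl + 1.5 R_nwt = 1439 kN.
R_n = max = 1552 kN [governs: (i)]; φR_n = 1164 kN.

φR_n ≈ 1160 kN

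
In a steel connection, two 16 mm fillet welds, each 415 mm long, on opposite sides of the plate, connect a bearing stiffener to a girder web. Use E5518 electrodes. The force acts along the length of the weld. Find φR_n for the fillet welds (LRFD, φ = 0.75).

φR_n ≈ 2320 kN

E55XX → F_EXX = 550 MPa.
Effective throat t_e = 0.707 × 16 = 11.31 mm.
Total length L = 830 mm; A_we = 11.31 × 830 = 9389 mm².
F_nw = 0.6 F_EXX = 0.6 × 550 = 330 MPa.
φR_n = 0.75 × 330 × 9389 × 10⁻³ = 2324 kN.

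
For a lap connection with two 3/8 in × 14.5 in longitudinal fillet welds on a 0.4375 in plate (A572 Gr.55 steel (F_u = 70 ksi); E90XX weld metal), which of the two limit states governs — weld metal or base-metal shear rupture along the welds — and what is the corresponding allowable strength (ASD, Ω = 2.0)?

E90XX → F_EXX = 90 ksi.
t_e = 0.707 × 0.375 = 0.2651 in; L = 29 in.
Weld metal: R_n/Ω = (1/2.0) × 0.6 × 90 × 0.2651 × 29 = 207.6 kips.
Base metal (shear rupture): R_n/Ω = (1/2.0) × 0.6 × 70 × 0.4375 × 29 = 266.4 kips.
Governing: weld metal.

R_n/Ω ≈ 208 kips (weld metal governs)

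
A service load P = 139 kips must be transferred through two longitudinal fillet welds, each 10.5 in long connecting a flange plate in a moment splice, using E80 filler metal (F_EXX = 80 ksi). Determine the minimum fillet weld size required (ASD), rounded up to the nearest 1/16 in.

w = 7/16 in

Total weld length L = 21 in.
Required throat t_e = P × Ω / (0.6 F_EXX × L) = 139 × 2.0 / (0.6 × 80 × 21) = 0.2758 in.
Required leg w = t_e / 0.707 = 0.3901 in → use 7/16 in.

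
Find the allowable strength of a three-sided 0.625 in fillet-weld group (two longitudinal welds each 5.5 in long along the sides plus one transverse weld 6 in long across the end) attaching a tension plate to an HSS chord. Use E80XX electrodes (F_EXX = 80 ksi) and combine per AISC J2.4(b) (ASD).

t_e = 0.707 × 0.625 = 0.4419 in.
R_nwl = 0.6 × 80 × 0.4419 × 11 = 233.3 kip (longitudinal, 2 welds).
R_nwt = 0.6 × 80 × 0.4419 × 6 = 127.3 kip (transverse, base value).
(i) R_nwl + R_nwt = 360.6 kip; (ii) 0.85 R_nwl + 1.5 R_nwt = 389.2 kip.
R_n = max = 389.2 kip [governs: (ii)]; R_n/Ω = 194.6 kip.

R_n/Ω ≈ 195 kip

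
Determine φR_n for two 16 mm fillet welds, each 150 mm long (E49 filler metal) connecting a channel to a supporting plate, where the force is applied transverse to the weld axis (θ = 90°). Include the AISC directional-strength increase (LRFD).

E49XX → F_EXX = 490 MPa.
t_e = 0.707 × 16 = 11.31 mm; A_we = 11.31 × 300 = 3394 mm².
Directional factor: 1.0 + 0.5 sin^1.5(90°) = 1.5.
F_nw = 0.6 × 490 × 1.5 = 441 MPa.
φR_n = 0.75 × 441 × 3394 × 10⁻³ = 1122 kN.

φR_n ≈ 1120 kN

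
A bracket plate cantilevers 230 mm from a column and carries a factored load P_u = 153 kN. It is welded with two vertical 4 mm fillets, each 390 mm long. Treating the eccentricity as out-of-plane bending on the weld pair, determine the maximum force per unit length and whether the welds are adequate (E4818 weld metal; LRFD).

f_max ≈ 721 N/mm; NOT adequate

E48XX → F_EXX = 480 MPa.
L_w = 2 × 390 = 780 mm; section modulus (unit throat) S = 2 × L²/6 = 50700 mm².
Direct shear f_v = P/L_w = 153×10³/780 = 196.2 N/mm.
Moment M = P × e = 153×10³ × 230 = 35190000 N·mm; bending f_b = M/S = 694.1 N/mm.
f_max = √(f_v² + f_b²) = √(196.2² + 694.1²) = 721.3 N/mm.
φr_n = 0.75 × 0.6 × 480 × (0.707 × 4) = 610.8 N/mm → NOT adequate.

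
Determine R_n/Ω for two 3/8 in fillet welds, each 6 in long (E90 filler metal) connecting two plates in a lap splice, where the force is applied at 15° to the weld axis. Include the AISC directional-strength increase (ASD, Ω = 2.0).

R_n/Ω ≈ 91.6 kip

E90XX → F_EXX = 90 ksi.
t_e = 0.707 × 0.375 = 0.2651 in; A_we = 0.2651 × 12 = 3.181 in².
Directional factor: 1.0 + 0.5 sin^1.5(15°) = 1.066.
F_nw = 0.6 × 90 × 1.066 = 57.56 ksi.
R_n/Ω = (57.56 × 3.181) / 2.0 = 91.56 kip.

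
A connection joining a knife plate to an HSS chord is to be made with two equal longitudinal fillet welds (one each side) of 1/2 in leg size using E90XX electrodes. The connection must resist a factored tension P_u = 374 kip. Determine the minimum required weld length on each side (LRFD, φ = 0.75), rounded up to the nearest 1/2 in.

E90XX → F_EXX = 90 ksi.
Throat t_e = 0.707 × 0.5 = 0.3535 in.
φr_n = 0.75 × 0.6 × 90 × 0.3535 = 14.32 kip/in.
L_req = P_u / φr_n = 374 / 14.32 = 26.12 in total.
Per side: 26.12 / 2 = 13.06 in.
Round up → use L = 13.5 in on each side.

L = 13.5 in on each side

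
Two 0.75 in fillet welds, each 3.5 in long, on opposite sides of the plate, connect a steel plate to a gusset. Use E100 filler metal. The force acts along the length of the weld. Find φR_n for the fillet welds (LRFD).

φR_n ≈ 167 kip

E100XX → F_EXX = 100 ksi.
Effective throat t_e = 0.707 × 0.75 = 0.5302 in.
Total length L = 7 in; A_we = 0.5302 × 7 = 3.712 in².
F_nw = 0.6 F_EXX = 0.6 × 100 = 60 ksi.
φR_n = 0.75 × 60 × 3.712 = 167 kip.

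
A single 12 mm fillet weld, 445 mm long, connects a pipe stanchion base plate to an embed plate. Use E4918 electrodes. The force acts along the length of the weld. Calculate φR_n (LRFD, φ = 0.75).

φR_n ≈ 832 kN

E49XX → F_EXX = 490 MPa.
Effective throat t_e = 0.707 × 12 = 8.484 mm.
Total length L = 445 mm; A_we = 8.484 × 445 = 3775 mm².
F_nw = 0.6 F_EXX = 0.6 × 490 = 294 MPa.
φR_n = 0.75 × 294 × 3775 × 10⁻³ = 832.5 kN.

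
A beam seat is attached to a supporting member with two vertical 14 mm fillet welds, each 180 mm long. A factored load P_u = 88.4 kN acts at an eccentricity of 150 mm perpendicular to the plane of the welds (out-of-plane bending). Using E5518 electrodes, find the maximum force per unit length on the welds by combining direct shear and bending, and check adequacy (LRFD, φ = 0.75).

f_max ≈ 1250 N/mm; adequate

E55XX → F_EXX = 550 MPa.
L_w = 2 × 180 = 360 mm; section modulus (unit throat) S = 2 × L²/6 = 10800 mm².
Direct shear f_v = P/L_w = 88.4×10³/360 = 245.6 N/mm.
Moment M = P × e = 88.4×10³ × 150 = 13260000 N·mm; bending f_b = M/S = 1228 N/mm.
f_max = √(f_v² + f_b²) = √(245.6² + 1228²) = 1252 N/mm.
φr_n = 0.75 × 0.6 × 550 × (0.707 × 14) = 2450 N/mm → adequate.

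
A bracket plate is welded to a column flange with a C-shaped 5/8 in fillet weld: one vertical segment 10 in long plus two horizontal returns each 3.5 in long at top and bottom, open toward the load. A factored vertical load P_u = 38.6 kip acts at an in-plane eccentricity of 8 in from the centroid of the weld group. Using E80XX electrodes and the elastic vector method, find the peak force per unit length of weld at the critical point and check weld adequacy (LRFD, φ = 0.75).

f_max ≈ 7.72 kip/in; adequate

E80XX → F_EXX = 80 ksi.
Total weld length L_w = 17 in. Treat welds as unit-width lines.
Centroid: x̄ = 2×3.5×1.75 / 17 = 0.7206 in from the vertical weld.
Polar moment about centroid: J = I_x + I_y = [10³/12 + 2×3.5×5²] + [10×0.7206² + 2(3.5³/12 + 3.5×1.029²)] = 278.1 in³.
Direct shear f_v = P/L_w = 38.6 / 17 = 2.271 kip/in (vertical).
Torsion M = P·e = 38.6 × 8 = 308.8 kip·in.
Critical point at (x, y) = (2.779, 5) from centroid. f_tx = M·y/J = 5.552 kip/in; f_ty = M·x/J = 3.086 kip/in.
Resultant f_max = √[f_tx² + (f_v + f_ty)²] = √[5.552² + (2.271 + 3.086)²] = 7.715 kip/in.
Capacity per unit length: φr_n = 0.75 × 0.6 × 80 × (0.707 × 0.625) = 15.91 kip/in.
7.715 ≤ 15.91 → adequate.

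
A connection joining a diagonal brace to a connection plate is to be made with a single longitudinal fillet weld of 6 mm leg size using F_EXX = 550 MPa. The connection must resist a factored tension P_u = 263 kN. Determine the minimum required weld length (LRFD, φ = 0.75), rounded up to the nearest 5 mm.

Throat t_e = 0.707 × 6 = 4.242 mm.
φr_n = 0.75 × 0.6 × 550 × 4.242 × 10⁻³ = 1.05 kN/mm.
L_req = P_u / φr_n = 263 / 1.05 = 250.5 mm total.
Round up → use L = 255 mm.

L = 255 mm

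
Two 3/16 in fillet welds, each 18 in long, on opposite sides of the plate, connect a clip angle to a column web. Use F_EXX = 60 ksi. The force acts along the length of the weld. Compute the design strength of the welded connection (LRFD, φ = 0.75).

φR_n ≈ 129 kips

Effective throat t_e = 0.707 × 0.1875 = 0.1326 in.
Total length L = 36 in; A_we = 0.1326 × 36 = 4.772 in².
F_nw = 0.6 F_EXX = 0.6 × 60 = 36 ksi.
φR_n = 0.75 × 36 × 4.772 = 128.9 kips.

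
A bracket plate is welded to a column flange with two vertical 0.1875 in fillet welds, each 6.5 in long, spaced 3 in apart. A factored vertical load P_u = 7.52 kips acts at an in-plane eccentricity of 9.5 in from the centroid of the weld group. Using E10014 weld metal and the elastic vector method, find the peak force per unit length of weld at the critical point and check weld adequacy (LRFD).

f_max ≈ 3.69 kip/in; adequate

E100XX → F_EXX = 100 ksi.
Total weld length L_w = 13 in. Treat welds as unit-width lines.
Polar moment about centroid: J = 2[d³/12 + d(b/2)²] = 2[6.5³/12 + 6.5×1.5²] = 75.02 in³.
Direct shear f_v = P/L_w = 7.52 / 13 = 0.5785 kip/in (vertical).
Torsion M = P·e = 7.52 × 9.5 = 71.44 kip·in.
Critical point at (x, y) = (1.5, 3.25) from centroid. f_tx = M·y/J = 3.095 kip/in; f_ty = M·x/J = 1.428 kip/in.
Resultant f_max = √[f_tx² + (f_v + f_ty)²] = √[3.095² + (0.5785 + 1.428)²] = 3.689 kip/in.
Capacity per unit length: φr_n = 0.75 × 0.6 × 100 × (0.707 × 0.1875) = 5.965 kip/in.
3.689 ≤ 5.965 → adequate.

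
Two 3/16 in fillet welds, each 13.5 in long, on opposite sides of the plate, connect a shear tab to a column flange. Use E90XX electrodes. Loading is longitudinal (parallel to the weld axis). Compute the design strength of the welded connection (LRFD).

E90XX → F_EXX = 90 ksi.
Effective throat t_e = 0.707 × 0.1875 = 0.1326 in.
Total length L = 27 in; A_we = 0.1326 × 27 = 3.579 in².
F_nw = 0.6 F_EXX = 0.6 × 90 = 54 ksi.
φR_n = 0.75 × 54 × 3.579 = 145 kip.

φR_n ≈ 145 kip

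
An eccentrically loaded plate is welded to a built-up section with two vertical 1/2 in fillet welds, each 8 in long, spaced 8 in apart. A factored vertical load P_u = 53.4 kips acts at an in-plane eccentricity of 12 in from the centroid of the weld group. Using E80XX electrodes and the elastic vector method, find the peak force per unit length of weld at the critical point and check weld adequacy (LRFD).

f_max ≈ 13.2 kip/in; NOT adequate

E80XX → F_EXX = 80 ksi.
Total weld length L_w = 16 in. Treat welds as unit-width lines.
Polar moment about centroid: J = 2[d³/12 + d(b/2)²] = 2[8³/12 + 8×4²] = 341.3 in³.
Direct shear f_v = P/L_w = 53.4 / 16 = 3.337 kip/in (vertical).
Torsion M = P·e = 53.4 × 12 = 640.8 kip·in.
Critical point at (x, y) = (4, 4) from centroid. f_tx = M·y/J = 7.509 kip/in; f_ty = M·x/J = 7.509 kip/in.
Resultant f_max = √[f_tx² + (f_v + f_ty)²] = √[7.509² + (3.337 + 7.509)²] = 13.19 kip/in.
Capacity per unit length: φr_n = 0.75 × 0.6 × 80 × (0.707 × 0.5) = 12.73 kip/in.
13.19 > 12.73 → NOT adequate.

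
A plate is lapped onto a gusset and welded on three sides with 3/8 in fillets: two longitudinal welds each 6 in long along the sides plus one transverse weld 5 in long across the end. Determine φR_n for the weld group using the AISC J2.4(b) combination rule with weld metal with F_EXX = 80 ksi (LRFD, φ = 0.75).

t_e = 0.707 × 0.375 = 0.2651 in.
R_nwl = 0.6 × 80 × 0.2651 × 12 = 152.7 kip (longitudinal, 2 welds).
R_nwt = 0.6 × 80 × 0.2651 × 5 = 63.63 kip (transverse, base value).
(i) R_nwl + R_nwt = 216.3 kip; (ii) 0.85 R_nwl + 1.5 R_nwt = 225.3 kip.
R_n = max = 225.3 kip [governs: (ii)]; φR_n = 168.9 kip.

φR_n ≈ 169 kip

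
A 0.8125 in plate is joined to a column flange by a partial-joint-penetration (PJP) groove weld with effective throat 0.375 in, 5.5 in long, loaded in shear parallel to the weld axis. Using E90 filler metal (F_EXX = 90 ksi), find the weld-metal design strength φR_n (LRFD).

φR_n ≈ 83.5 kips

Effective throat (given) t_e = 0.375 in.
A_we = 0.375 × 5.5 = 2.062 in².
F_nw = 0.6 F_EXX = 54 ksi.
φR_n = 0.75 × 54 × 2.062 = 83.53 kips.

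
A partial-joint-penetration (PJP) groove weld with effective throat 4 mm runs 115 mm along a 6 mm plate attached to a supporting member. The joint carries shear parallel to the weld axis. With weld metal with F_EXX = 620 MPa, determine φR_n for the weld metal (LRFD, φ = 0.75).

Effective throat (given) t_e = 4 mm.
A_we = 4 × 115 = 460 mm².
F_nw = 0.6 F_EXX = 372 MPa.
φR_n = 0.75 × 372 × 460 × 10⁻³ = 128.3 kN.

φR_n ≈ 128 kN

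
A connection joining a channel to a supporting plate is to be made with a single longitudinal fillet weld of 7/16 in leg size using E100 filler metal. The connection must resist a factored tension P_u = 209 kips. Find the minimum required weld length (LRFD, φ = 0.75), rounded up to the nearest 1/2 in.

E100XX → F_EXX = 100 ksi.
Throat t_e = 0.707 × 0.4375 = 0.3093 in.
φr_n = 0.75 × 0.6 × 100 × 0.3093 = 13.92 kips/in.
L_req = P_u / φr_n = 209 / 13.92 = 15.02 in total.
Round up → use L = 15.5 in.

L = 15.5 in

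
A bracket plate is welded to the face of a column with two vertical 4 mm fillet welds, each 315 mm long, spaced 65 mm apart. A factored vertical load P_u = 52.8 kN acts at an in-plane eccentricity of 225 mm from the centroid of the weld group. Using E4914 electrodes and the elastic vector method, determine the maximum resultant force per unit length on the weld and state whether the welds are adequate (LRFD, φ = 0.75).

E49XX → F_EXX = 490 MPa.
Total weld length L_w = 630 mm. Treat welds as unit-width lines.
Polar moment about centroid: J = 2[d³/12 + d(b/2)²] = 2[315³/12 + 315×32.5²] = 5875000 mm³.
Direct shear f_v = P/L_w = 52.8×10³ / 630 = 83.81 N/mm (vertical).
Torsion M = P·e = 52.8×10³ × 225 = 11880000 N·mm.
Critical point at (x, y) = (32.5, 157.5) from centroid. f_tx = M·y/J = 318.5 N/mm; f_ty = M·x/J = 65.72 N/mm.
Resultant f_max = √[f_tx² + (f_v + f_ty)²] = √[318.5² + (83.81 + 65.72)²] = 351.9 N/mm.
Capacity per unit length: φr_n = 0.75 × 0.6 × 490 × (0.707 × 4) = 623.6 N/mm.
351.9 ≤ 623.6 → adequate.

f_max ≈ 352 N/mm; adequate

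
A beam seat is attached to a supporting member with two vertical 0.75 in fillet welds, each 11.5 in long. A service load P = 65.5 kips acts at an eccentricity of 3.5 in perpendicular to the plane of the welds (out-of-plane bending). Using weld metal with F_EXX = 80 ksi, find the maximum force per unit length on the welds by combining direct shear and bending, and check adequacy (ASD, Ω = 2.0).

L_w = 2 × 11.5 = 23 in; section modulus (unit throat) S = 2 × L²/6 = 44.08 in².
Direct shear f_v = P/L_w = 65.5/23 = 2.848 kip/in.
Moment M = P × e = 65.5 × 3.5 = 229.25 kip·in; bending f_b = M/S = 5.2 kip/in.
f_max = √(f_v² + f_b²) = √(2.848² + 5.2²) = 5.929 kip/in.
r_n/Ω = (1/2.0) × 0.6 × 80 × (0.707 × 0.75) = 12.73 kip/in → adequate.

f_max ≈ 5.93 kip/in; adequate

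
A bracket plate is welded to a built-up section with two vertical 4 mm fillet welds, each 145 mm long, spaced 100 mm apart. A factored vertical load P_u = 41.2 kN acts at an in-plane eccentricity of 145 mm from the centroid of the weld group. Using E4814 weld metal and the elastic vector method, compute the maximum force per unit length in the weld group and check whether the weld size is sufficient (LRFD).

E48XX → F_EXX = 480 MPa.
Total weld length L_w = 290 mm. Treat welds as unit-width lines.
Polar moment about centroid: J = 2[d³/12 + d(b/2)²] = 2[145³/12 + 145×50²] = 1233000 mm³.
Direct shear f_v = P/L_w = 41.2×10³ / 290 = 142.1 N/mm (vertical).
Torsion M = P·e = 41.2×10³ × 145 = 5974000 N·mm.
Critical point at (x, y) = (50, 72.5) from centroid. f_tx = M·y/J = 351.2 N/mm; f_ty = M·x/J = 242.2 N/mm.
Resultant f_max = √[f_tx² + (f_v + f_ty)²] = √[351.2² + (142.1 + 242.2)²] = 520.6 N/mm.
Capacity per unit length: φr_n = 0.75 × 0.6 × 480 × (0.707 × 4) = 610.8 N/mm.
520.6 ≤ 610.8 → adequate.

f_max ≈ 521 N/mm; adequate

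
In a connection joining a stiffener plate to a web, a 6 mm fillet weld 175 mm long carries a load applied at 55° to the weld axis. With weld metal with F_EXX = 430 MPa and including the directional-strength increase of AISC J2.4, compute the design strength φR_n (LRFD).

t_e = 0.707 × 6 = 4.242 mm; A_we = 4.242 × 175 = 742.4 mm².
Directional factor: 1.0 + 0.5 sin^1.5(55°) = 1.371.
F_nw = 0.6 × 430 × 1.371 = 353.6 MPa.
φR_n = 0.75 × 353.6 × 742.4 × 10⁻³ = 196.9 kN.

φR_n ≈ 197 kN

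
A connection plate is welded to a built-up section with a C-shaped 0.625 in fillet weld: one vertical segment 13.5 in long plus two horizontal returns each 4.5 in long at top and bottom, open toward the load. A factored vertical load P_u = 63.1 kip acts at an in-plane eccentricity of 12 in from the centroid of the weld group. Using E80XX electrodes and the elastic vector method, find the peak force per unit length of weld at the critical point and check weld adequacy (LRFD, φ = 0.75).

E80XX → F_EXX = 80 ksi.
Total weld length L_w = 22.5 in. Treat welds as unit-width lines.
Centroid: x̄ = 2×4.5×2.25 / 22.5 = 0.9 in from the vertical weld.
Polar moment about centroid: J = I_x + I_y = [13.5³/12 + 2×4.5×6.75²] + [13.5×0.9² + 2(4.5³/12 + 4.5×1.35²)] = 657.6 in³.
Direct shear f_v = P/L_w = 63.1 / 22.5 = 2.804 kip/in (vertical).
Torsion M = P·e = 63.1 × 12 = 757.2 kip·in.
Critical point at (x, y) = (3.6, 6.75) from centroid. f_tx = M·y/J = 7.772 kip/in; f_ty = M·x/J = 4.145 kip/in.
Resultant f_max = √[f_tx² + (f_v + f_ty)²] = √[7.772² + (2.804 + 4.145)²] = 10.43 kip/in.
Capacity per unit length: φr_n = 0.75 × 0.6 × 80 × (0.707 × 0.625) = 15.91 kip/in.
10.43 ≤ 15.91 → adequate.

f_max ≈ 10.4 kip/in; adequate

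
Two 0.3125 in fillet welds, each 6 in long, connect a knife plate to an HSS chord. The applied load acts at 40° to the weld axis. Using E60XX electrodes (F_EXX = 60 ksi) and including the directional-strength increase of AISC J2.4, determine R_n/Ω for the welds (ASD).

R_n/Ω ≈ 60 kip

t_e = 0.707 × 0.3125 = 0.2209 in; A_we = 0.2209 × 12 = 2.651 in².
Directional factor: 1.0 + 0.5 sin^1.5(40°) = 1.258.
F_nw = 0.6 × 60 × 1.258 = 45.28 ksi.
R_n/Ω = (45.28 × 2.651) / 2.0 = 60.02 kip.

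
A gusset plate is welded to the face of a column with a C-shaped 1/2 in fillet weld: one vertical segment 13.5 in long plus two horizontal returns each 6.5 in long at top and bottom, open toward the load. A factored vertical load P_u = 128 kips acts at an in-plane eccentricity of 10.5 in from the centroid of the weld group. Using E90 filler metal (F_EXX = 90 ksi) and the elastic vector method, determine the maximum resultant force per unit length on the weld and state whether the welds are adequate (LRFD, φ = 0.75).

f_max ≈ 15.6 kip/in; NOT adequate

Total weld length L_w = 26.5 in. Treat welds as unit-width lines.
Centroid: x̄ = 2×6.5×3.25 / 26.5 = 1.594 in from the vertical weld.
Polar moment about centroid: J = I_x + I_y = [13.5³/12 + 2×6.5×6.75²] + [13.5×1.594² + 2(6.5³/12 + 6.5×1.656²)] = 913.1 in³.
Direct shear f_v = P/L_w = 128 / 26.5 = 4.83 kip/in (vertical).
Torsion M = P·e = 128 × 10.5 = 1344 kip·in.
Critical point at (x, y) = (4.906, 6.75) from centroid. f_tx = M·y/J = 9.936 kip/in; f_ty = M·x/J = 7.221 kip/in.
Resultant f_max = √[f_tx² + (f_v + f_ty)²] = √[9.936² + (4.83 + 7.221)²] = 15.62 kip/in.
Capacity per unit length: φr_n = 0.75 × 0.6 × 90 × (0.707 × 0.5) = 14.32 kip/in.
15.62 > 14.32 → NOT adequate.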